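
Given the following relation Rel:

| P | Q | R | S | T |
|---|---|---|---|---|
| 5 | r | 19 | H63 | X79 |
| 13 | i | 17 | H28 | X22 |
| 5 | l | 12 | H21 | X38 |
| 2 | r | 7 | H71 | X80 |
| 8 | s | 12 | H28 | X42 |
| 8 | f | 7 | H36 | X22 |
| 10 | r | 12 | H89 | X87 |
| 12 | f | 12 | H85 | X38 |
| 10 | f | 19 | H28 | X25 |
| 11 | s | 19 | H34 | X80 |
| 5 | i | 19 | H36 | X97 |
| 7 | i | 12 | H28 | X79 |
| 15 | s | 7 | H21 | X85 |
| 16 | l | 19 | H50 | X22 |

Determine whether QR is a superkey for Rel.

Yes

All 14 rows have distinct QR values, so QR → (all attributes) holds and QR is a superkey.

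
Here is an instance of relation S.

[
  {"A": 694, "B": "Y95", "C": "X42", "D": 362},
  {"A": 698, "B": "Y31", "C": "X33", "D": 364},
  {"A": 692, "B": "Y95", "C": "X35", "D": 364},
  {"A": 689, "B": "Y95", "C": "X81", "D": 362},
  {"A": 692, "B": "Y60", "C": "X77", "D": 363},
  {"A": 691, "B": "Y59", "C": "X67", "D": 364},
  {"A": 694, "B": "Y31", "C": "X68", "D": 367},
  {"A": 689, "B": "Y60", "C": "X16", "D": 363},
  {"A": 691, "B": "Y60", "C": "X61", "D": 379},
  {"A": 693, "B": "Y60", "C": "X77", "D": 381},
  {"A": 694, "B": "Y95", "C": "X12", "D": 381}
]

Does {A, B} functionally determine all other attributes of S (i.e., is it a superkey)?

Two distinct rows share (A=694, B=Y95), so {A, B} does not determine every attribute — not a superkey.

No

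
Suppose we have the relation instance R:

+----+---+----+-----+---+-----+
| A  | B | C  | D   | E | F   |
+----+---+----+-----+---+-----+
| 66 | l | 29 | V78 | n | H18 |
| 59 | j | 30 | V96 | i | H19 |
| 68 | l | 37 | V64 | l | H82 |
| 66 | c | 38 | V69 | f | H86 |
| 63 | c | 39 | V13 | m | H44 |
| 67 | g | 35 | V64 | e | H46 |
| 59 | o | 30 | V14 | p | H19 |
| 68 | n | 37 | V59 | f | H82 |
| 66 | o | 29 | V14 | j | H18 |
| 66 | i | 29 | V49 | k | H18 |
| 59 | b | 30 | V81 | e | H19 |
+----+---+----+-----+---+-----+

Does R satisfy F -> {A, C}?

Yes

F=H18: 3 rows → {A,C} = (66, 29), (66, 29), (66, 29) ✓
F=H19: 3 rows → {A,C} = (59, 30), (59, 30), (59, 30) ✓
F=H82: 2 rows → {A,C} = (68, 37), (68, 37) ✓
F=H86: 1 row → {A,C} = (66, 38) ✓
F=H44: 1 row → {A,C} = (63, 39) ✓
F=H46: 1 row → {A,C} = (67, 35) ✓
Every F value is associated with a single {A, C} value, so F -> {A, C} holds.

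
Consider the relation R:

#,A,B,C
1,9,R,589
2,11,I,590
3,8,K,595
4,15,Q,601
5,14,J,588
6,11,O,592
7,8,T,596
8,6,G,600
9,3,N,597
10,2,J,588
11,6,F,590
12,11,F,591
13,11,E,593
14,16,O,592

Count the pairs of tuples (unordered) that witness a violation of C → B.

C=590: violating pairs (2,11) — 1 pair.
C=588: all 2 rows agree on B — 0 pairs.
C=592: all 2 rows agree on B — 0 pairs.

1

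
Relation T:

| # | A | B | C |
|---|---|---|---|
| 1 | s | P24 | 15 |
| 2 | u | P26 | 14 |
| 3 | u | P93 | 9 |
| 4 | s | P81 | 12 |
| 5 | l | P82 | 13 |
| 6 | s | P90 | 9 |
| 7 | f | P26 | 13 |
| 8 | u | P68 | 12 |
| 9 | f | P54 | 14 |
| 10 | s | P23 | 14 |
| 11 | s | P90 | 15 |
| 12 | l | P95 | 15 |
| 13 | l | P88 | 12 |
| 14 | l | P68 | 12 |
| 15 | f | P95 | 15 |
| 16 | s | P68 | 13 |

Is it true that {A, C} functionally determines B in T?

No

(A=s, C=15): rows 1, 11 → B takes values {P24, P90} — violation
(A=u, C=14): row 2 → B = P26 ✓
(A=u, C=9): row 3 → B = P93 ✓
(A=s, C=12): row 4 → B = P81 ✓
(A=l, C=13): row 5 → B = P82 ✓
(A=s, C=9): row 6 → B = P90 ✓
(A=f, C=13): row 7 → B = P26 ✓
(A=u, C=12): row 8 → B = P68 ✓
(A=f, C=14): row 9 → B = P54 ✓
(A=s, C=14): row 10 → B = P23 ✓
(A=l, C=15): row 12 → B = P95 ✓
(A=l, C=12): rows 13, 14 → B takes values {P88, P68} — violation
(A=f, C=15): row 15 → B = P95 ✓
(A=s, C=13): row 16 → B = P68 ✓
Two rows agree on {A, C} but differ on B, so {A, C} -> B does not hold.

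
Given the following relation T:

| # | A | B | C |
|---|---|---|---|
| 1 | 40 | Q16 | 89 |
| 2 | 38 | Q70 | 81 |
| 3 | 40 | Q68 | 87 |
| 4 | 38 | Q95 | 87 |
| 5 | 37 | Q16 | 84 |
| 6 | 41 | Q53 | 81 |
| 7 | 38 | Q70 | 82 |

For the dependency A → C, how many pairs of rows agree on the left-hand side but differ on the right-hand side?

A=40: violating pairs (1,3) — 1 pair.
A=38: violating pairs (2,4), (2,7), (4,7) — 3 pairs.

4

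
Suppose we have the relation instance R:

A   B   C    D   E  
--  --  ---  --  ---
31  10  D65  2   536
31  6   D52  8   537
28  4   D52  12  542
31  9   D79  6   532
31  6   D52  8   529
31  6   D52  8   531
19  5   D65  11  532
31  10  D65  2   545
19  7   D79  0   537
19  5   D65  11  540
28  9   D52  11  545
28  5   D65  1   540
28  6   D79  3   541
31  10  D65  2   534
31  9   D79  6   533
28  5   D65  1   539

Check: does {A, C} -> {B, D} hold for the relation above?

No

(A=31, C=D65): 3 rows → {B,D} = (10, 2), (10, 2), (10, 2) ✓
(A=31, C=D52): 3 rows → {B,D} = (6, 8), (6, 8), (6, 8) ✓
(A=28, C=D52): 2 rows → {B,D} takes values {(4, 12), (9, 11)} — violation
(A=31, C=D79): 2 rows → {B,D} = (9, 6), (9, 6) ✓
(A=19, C=D65): 2 rows → {B,D} = (5, 11), (5, 11) ✓
(A=19, C=D79): 1 row → {B,D} = (7, 0) ✓
(A=28, C=D65): 2 rows → {B,D} = (5, 1), (5, 1) ✓
(A=28, C=D79): 1 row → {B,D} = (6, 3) ✓
Two rows agree on {A, C} but differ on {B, D}, so {A, C} -> {B, D} does not hold.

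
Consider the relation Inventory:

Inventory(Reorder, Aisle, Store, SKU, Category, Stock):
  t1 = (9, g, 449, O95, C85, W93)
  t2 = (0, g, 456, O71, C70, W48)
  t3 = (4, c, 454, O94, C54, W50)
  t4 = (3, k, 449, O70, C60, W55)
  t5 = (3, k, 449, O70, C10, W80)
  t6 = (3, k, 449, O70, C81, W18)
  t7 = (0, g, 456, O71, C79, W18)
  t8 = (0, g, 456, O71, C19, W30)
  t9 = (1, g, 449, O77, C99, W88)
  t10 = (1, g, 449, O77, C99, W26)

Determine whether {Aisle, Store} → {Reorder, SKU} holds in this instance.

No

(Aisle=g, Store=449): rows 1, 9, 10 → {Reorder,SKU} takes values {(9, O95), (1, O77)} — violation
(Aisle=g, Store=456): rows 2, 7, 8 → {Reorder,SKU} = (0, O71), (0, O71), (0, O71) ✓
(Aisle=c, Store=454): row 3 → {Reorder,SKU} = (4, O94) ✓
(Aisle=k, Store=449): rows 4, 5, 6 → {Reorder,SKU} = (3, O70), (3, O70), (3, O70) ✓
Two rows agree on {Aisle, Store} but differ on {Reorder, SKU}, so {Aisle, Store} → {Reorder, SKU} does not hold.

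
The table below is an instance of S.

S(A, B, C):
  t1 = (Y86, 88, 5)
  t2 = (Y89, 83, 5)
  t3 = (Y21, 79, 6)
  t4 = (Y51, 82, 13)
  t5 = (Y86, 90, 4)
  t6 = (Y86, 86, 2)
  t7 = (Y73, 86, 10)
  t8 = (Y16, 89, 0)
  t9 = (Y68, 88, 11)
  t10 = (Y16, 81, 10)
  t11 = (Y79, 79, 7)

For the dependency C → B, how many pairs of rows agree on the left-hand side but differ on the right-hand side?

C=5: violating pairs (1,2) — 1 pair.
C=10: violating pairs (7,10) — 1 pair.

2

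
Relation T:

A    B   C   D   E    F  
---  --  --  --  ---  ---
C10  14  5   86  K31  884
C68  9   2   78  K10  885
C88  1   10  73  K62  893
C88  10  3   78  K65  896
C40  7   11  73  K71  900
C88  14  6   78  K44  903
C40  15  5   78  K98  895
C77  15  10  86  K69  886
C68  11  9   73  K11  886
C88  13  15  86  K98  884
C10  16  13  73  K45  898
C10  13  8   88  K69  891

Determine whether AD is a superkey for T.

Two distinct rows share (A=C88, D=78), so AD does not determine every attribute — not a superkey.

No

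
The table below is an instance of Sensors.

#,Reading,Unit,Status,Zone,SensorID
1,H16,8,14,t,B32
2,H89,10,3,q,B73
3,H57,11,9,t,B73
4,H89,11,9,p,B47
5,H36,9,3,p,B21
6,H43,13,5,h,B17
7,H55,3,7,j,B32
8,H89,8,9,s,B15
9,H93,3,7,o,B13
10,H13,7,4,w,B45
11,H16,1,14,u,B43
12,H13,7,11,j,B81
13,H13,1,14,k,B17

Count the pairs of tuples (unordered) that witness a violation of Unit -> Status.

Unit=8: violating pairs (1,8) — 1 pair.
Unit=11: all 2 rows agree on Status — 0 pairs.
Unit=3: all 2 rows agree on Status — 0 pairs.
Unit=7: violating pairs (10,12) — 1 pair.
Unit=1: all 2 rows agree on Status — 0 pairs.

2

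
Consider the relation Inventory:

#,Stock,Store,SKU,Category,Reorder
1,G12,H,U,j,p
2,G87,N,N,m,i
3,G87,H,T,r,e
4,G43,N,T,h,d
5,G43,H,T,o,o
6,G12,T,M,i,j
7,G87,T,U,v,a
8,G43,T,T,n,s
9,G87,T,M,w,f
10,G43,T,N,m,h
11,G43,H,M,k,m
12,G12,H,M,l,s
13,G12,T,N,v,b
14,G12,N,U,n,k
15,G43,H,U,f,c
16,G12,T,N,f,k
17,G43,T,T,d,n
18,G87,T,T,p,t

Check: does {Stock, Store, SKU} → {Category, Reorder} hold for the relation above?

No

(Stock=G12, Store=H, SKU=U): row 1 → {Category,Reorder} = (j, p) ✓
(Stock=G87, Store=N, SKU=N): row 2 → {Category,Reorder} = (m, i) ✓
(Stock=G87, Store=H, SKU=T): row 3 → {Category,Reorder} = (r, e) ✓
(Stock=G43, Store=N, SKU=T): row 4 → {Category,Reorder} = (h, d) ✓
(Stock=G43, Store=H, SKU=T): row 5 → {Category,Reorder} = (o, o) ✓
(Stock=G12, Store=T, SKU=M): row 6 → {Category,Reorder} = (i, j) ✓
(Stock=G87, Store=T, SKU=U): row 7 → {Category,Reorder} = (v, a) ✓
(Stock=G43, Store=T, SKU=T): rows 8, 17 → {Category,Reorder} takes values {(n, s), (d, n)} — violation
(Stock=G87, Store=T, SKU=M): row 9 → {Category,Reorder} = (w, f) ✓
(Stock=G43, Store=T, SKU=N): row 10 → {Category,Reorder} = (m, h) ✓
(Stock=G43, Store=H, SKU=M): row 11 → {Category,Reorder} = (k, m) ✓
(Stock=G12, Store=H, SKU=M): row 12 → {Category,Reorder} = (l, s) ✓
(Stock=G12, Store=T, SKU=N): rows 13, 16 → {Category,Reorder} takes values {(v, b), (f, k)} — violation
(Stock=G12, Store=N, SKU=U): row 14 → {Category,Reorder} = (n, k) ✓
(Stock=G43, Store=H, SKU=U): row 15 → {Category,Reorder} = (f, c) ✓
(Stock=G87, Store=T, SKU=T): row 18 → {Category,Reorder} = (p, t) ✓
Two rows agree on {Stock, Store, SKU} but differ on {Category, Reorder}, so {Stock, Store, SKU} → {Category, Reorder} does not hold.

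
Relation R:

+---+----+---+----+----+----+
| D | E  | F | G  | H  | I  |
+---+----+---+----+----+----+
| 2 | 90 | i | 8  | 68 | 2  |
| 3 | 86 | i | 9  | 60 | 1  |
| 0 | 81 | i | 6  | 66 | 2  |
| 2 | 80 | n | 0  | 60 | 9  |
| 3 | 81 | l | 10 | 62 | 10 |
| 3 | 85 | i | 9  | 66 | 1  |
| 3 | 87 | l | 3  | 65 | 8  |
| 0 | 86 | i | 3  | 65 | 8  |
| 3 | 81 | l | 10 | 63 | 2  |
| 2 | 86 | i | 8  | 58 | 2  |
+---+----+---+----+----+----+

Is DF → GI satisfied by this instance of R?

(D=2, F=i): 2 rows → {G,I} = (8, 2), (8, 2) ✓
(D=3, F=i): 2 rows → {G,I} = (9, 1), (9, 1) ✓
(D=0, F=i): 2 rows → {G,I} takes values {(6, 2), (3, 8)} — violation
(D=2, F=n): 1 row → {G,I} = (0, 9) ✓
(D=3, F=l): 3 rows → {G,I} takes values {(10, 10), (3, 8), (10, 2)} — violation
Two rows agree on DF but differ on GI, so DF → GI does not hold.

No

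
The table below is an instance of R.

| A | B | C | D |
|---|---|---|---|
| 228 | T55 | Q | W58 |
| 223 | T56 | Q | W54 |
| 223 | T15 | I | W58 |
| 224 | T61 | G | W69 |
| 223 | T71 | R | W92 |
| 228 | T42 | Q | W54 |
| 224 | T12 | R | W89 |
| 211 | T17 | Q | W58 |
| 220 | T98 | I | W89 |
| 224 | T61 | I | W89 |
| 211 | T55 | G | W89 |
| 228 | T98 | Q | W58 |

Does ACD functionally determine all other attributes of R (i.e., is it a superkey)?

No

Two distinct rows share (A=228, C=Q, D=W58), so ACD does not determine every attribute — not a superkey.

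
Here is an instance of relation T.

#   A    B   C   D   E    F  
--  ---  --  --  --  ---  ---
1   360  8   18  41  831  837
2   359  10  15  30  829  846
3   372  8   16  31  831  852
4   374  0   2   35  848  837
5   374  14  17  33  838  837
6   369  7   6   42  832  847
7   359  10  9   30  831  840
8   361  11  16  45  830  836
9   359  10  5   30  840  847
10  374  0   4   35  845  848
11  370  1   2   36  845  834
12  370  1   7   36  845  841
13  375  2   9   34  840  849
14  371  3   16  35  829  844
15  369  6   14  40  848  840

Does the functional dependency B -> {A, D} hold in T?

B=8: rows 1, 3 → {A,D} takes values {(360, 41), (372, 31)} — violation
B=10: rows 2, 7, 9 → {A,D} = (359, 30), (359, 30), (359, 30) ✓
B=0: rows 4, 10 → {A,D} = (374, 35), (374, 35) ✓
B=14: row 5 → {A,D} = (374, 33) ✓
B=7: row 6 → {A,D} = (369, 42) ✓
B=11: row 8 → {A,D} = (361, 45) ✓
B=1: rows 11, 12 → {A,D} = (370, 36), (370, 36) ✓
B=2: row 13 → {A,D} = (375, 34) ✓
B=3: row 14 → {A,D} = (371, 35) ✓
B=6: row 15 → {A,D} = (369, 40) ✓
Two rows agree on B but differ on {A, D}, so B -> {A, D} does not hold.

No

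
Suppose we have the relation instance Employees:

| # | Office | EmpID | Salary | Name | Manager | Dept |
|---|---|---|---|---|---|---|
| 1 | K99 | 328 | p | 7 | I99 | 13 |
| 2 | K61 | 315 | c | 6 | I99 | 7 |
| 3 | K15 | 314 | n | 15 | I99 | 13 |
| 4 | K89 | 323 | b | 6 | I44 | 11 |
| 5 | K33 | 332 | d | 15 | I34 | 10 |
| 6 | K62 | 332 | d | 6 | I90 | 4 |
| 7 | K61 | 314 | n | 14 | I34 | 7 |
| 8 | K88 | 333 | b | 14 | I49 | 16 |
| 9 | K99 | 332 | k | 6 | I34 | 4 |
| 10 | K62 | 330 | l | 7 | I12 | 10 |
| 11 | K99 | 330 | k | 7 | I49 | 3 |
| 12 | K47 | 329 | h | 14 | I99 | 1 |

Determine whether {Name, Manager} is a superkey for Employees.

Yes

All 12 rows have distinct {Name, Manager} values, so {Name, Manager} → (all attributes) holds and {Name, Manager} is a superkey.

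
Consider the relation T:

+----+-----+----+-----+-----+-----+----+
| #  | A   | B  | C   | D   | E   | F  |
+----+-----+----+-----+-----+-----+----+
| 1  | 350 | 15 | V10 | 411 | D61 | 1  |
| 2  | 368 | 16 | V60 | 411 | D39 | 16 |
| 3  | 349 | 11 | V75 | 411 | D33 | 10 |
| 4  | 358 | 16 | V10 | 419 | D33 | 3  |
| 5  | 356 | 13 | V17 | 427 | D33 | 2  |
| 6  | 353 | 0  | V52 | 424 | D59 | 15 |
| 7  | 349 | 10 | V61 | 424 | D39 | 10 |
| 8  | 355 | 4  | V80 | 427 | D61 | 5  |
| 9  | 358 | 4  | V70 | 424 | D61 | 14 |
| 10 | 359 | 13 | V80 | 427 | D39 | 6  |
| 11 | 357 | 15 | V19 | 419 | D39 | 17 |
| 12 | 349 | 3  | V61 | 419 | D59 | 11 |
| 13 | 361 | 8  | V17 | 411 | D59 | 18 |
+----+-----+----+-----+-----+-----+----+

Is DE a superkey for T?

All 13 rows have distinct DE values, so DE → (all attributes) holds and DE is a superkey.

Yes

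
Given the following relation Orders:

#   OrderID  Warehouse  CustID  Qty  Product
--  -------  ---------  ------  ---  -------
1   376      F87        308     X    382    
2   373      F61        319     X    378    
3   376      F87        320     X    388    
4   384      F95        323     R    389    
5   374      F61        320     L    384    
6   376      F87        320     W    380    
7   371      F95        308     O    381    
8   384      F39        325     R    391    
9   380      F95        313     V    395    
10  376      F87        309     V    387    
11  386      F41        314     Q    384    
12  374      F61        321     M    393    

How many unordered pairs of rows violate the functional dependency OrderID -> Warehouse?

OrderID=376: all 4 rows agree on Warehouse — 0 pairs.
OrderID=384: violating pairs (4,8) — 1 pair.
OrderID=374: all 2 rows agree on Warehouse — 0 pairs.

1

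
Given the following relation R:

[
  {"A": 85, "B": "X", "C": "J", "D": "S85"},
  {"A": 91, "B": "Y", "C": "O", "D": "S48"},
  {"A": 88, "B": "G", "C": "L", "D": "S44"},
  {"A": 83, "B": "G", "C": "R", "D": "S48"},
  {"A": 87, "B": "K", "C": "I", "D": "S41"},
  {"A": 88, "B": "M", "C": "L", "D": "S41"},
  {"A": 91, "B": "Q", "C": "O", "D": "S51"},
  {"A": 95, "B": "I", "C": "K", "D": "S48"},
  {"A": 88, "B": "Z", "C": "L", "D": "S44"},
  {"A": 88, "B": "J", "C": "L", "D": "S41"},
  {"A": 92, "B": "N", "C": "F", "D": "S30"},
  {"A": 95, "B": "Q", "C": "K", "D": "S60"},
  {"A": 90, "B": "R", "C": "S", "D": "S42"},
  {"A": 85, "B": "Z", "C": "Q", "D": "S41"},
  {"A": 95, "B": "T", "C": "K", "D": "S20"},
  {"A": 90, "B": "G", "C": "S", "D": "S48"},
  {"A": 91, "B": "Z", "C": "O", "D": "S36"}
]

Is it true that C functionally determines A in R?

Yes

C=J: 1 row → A = 85 ✓
C=O: 3 rows → A = 91, 91, 91 ✓
C=L: 4 rows → A = 88, 88, 88, 88 ✓
C=R: 1 row → A = 83 ✓
C=I: 1 row → A = 87 ✓
C=K: 3 rows → A = 95, 95, 95 ✓
C=F: 1 row → A = 92 ✓
C=S: 2 rows → A = 90, 90 ✓
C=Q: 1 row → A = 85 ✓
Every C value is associated with a single A value, so C -> A holds.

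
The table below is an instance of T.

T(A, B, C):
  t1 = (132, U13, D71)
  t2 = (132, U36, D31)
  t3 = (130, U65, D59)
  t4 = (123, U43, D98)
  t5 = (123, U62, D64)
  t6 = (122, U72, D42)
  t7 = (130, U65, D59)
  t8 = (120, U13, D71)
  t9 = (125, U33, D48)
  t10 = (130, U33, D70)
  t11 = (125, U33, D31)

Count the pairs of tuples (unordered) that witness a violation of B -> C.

3

B=U13: all 2 rows agree on C — 0 pairs.
B=U65: all 2 rows agree on C — 0 pairs.
B=U33: violating pairs (9,10), (9,11), (10,11) — 3 pairs.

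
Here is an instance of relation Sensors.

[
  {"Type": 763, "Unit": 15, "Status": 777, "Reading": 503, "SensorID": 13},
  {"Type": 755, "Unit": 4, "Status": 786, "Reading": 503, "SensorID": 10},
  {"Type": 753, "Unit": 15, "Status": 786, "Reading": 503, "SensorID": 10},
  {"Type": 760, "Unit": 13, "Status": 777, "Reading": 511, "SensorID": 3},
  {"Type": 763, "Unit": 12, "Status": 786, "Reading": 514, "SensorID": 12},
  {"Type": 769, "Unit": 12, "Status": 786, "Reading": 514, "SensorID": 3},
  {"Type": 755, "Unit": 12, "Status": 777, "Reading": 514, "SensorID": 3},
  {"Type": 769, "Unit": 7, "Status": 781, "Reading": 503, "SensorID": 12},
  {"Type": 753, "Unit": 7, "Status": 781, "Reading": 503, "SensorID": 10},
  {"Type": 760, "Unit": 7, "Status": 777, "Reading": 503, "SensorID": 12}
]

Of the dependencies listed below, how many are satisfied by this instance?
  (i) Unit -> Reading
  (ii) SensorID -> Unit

1

(i) Unit -> Reading: every LHS value maps to a single RHS value — holds.
(ii) SensorID -> Unit: SensorID=10: 3 rows → Unit takes values {4, 15, 7} — violation; SensorID=3: 3 rows → Unit takes values {13, 12} — violation; SensorID=12: 3 rows → Unit takes values {12, 7} — violation — fails.
1 of the 2 dependencies holds.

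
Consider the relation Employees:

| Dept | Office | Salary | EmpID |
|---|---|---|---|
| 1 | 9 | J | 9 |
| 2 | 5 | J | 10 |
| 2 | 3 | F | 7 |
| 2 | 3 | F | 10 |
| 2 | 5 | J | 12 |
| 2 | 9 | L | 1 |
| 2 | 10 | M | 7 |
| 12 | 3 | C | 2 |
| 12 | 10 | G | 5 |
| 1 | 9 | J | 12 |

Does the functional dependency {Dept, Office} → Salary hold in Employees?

(Dept=1, Office=9): 2 rows → Salary = J, J ✓
(Dept=2, Office=5): 2 rows → Salary = J, J ✓
(Dept=2, Office=3): 2 rows → Salary = F, F ✓
(Dept=2, Office=9): 1 row → Salary = L ✓
(Dept=2, Office=10): 1 row → Salary = M ✓
(Dept=12, Office=3): 1 row → Salary = C ✓
(Dept=12, Office=10): 1 row → Salary = G ✓
Every {Dept, Office} value is associated with a single Salary value, so {Dept, Office} → Salary holds.

Yes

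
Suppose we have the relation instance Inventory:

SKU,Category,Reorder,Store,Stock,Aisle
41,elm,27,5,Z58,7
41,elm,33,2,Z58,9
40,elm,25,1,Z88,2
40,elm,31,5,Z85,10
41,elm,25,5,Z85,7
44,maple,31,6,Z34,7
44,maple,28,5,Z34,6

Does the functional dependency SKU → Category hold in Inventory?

SKU=41: 3 rows → Category = elm, elm, elm ✓
SKU=40: 2 rows → Category = elm, elm ✓
SKU=44: 2 rows → Category = maple, maple ✓
Every SKU value is associated with a single Category value, so SKU → Category holds.

Yes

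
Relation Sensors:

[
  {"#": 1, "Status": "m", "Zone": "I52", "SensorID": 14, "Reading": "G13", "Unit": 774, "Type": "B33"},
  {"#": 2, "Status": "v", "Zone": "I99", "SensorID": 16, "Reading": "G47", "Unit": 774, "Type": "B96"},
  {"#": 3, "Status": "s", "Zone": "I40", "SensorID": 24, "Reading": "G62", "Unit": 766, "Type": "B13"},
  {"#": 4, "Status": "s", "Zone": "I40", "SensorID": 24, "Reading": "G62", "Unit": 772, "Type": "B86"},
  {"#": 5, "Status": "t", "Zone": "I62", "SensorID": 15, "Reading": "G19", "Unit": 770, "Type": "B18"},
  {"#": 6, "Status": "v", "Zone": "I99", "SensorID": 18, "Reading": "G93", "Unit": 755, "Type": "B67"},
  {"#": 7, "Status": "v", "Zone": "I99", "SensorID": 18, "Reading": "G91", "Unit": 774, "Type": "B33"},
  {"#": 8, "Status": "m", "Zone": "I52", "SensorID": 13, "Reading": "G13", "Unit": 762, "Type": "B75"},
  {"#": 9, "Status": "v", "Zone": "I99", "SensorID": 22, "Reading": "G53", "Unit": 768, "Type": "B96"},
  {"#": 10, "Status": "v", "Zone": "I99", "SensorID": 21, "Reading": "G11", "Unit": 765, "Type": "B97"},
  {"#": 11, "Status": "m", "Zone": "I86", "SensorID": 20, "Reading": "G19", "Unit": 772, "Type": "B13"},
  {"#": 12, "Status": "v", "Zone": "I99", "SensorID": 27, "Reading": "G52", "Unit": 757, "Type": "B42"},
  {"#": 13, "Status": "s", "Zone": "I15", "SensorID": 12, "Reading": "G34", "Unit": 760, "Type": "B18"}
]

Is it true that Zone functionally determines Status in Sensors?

Yes

Zone=I52: rows 1, 8 → Status = m, m ✓
Zone=I99: rows 2, 6, 7, 9, 10, 12 → Status = v, v, v, v, v, v ✓
Zone=I40: rows 3, 4 → Status = s, s ✓
Zone=I62: row 5 → Status = t ✓
Zone=I86: row 11 → Status = m ✓
Zone=I15: row 13 → Status = s ✓
Every Zone value is associated with a single Status value, so Zone → Status holds.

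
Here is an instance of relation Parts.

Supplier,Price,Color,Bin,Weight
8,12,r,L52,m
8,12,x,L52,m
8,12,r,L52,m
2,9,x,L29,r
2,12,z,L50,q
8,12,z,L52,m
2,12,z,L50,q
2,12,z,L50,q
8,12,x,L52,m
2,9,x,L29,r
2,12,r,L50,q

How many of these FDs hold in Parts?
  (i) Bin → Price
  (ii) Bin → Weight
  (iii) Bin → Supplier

(i) Bin → Price: every LHS value maps to a single RHS value — holds.
(ii) Bin → Weight: every LHS value maps to a single RHS value — holds.
(iii) Bin → Supplier: every LHS value maps to a single RHS value — holds.
3 of the 3 dependencies hold.

3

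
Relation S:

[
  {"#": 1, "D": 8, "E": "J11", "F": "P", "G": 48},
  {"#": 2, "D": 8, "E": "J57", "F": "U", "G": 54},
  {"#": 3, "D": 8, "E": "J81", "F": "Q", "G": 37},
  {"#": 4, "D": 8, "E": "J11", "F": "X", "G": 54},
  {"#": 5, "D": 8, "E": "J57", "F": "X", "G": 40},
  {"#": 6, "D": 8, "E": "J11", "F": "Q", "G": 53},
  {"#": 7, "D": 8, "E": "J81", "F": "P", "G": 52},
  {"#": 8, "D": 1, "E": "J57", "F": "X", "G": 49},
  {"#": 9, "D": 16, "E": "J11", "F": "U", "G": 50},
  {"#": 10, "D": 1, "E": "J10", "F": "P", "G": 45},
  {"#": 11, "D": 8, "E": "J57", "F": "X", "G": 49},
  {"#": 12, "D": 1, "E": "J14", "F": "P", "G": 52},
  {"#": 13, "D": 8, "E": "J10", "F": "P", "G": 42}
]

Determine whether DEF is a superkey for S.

Rows 5 and 11 have the same DEF value (D=8, E=J57, F=X) but are distinct tuples, so DEF does not determine every attribute — not a superkey.

No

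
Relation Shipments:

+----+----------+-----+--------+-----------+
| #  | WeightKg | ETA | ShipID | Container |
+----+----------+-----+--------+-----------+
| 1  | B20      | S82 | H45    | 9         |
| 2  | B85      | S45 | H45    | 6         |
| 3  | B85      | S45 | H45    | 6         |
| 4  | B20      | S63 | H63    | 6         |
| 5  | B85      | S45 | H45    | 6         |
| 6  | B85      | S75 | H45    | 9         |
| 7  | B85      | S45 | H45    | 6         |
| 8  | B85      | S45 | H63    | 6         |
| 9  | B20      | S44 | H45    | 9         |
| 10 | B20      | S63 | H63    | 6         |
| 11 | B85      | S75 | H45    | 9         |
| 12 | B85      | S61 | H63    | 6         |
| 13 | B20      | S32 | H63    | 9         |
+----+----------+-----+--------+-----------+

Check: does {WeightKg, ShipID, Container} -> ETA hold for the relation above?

(WeightKg=B20, ShipID=H45, Container=9): rows 1, 9 → ETA takes values {S82, S44} — violation
(WeightKg=B85, ShipID=H45, Container=6): rows 2, 3, 5, 7 → ETA = S45, S45, S45, S45 ✓
(WeightKg=B20, ShipID=H63, Container=6): rows 4, 10 → ETA = S63, S63 ✓
(WeightKg=B85, ShipID=H45, Container=9): rows 6, 11 → ETA = S75, S75 ✓
(WeightKg=B85, ShipID=H63, Container=6): rows 8, 12 → ETA takes values {S45, S61} — violation
(WeightKg=B20, ShipID=H63, Container=9): row 13 → ETA = S32 ✓
Two rows agree on {WeightKg, ShipID, Container} but differ on ETA, so {WeightKg, ShipID, Container} -> ETA does not hold.

No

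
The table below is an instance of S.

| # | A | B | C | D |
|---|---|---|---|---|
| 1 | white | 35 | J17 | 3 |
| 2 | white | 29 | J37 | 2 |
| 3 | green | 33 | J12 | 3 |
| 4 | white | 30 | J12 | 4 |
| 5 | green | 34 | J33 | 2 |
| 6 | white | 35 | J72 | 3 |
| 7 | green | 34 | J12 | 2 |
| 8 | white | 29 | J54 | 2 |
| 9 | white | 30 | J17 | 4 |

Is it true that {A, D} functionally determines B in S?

Yes

(A=white, D=3): rows 1, 6 → B = 35, 35 ✓
(A=white, D=2): rows 2, 8 → B = 29, 29 ✓
(A=green, D=3): row 3 → B = 33 ✓
(A=white, D=4): rows 4, 9 → B = 30, 30 ✓
(A=green, D=2): rows 5, 7 → B = 34, 34 ✓
Every {A, D} value is associated with a single B value, so {A, D} → B holds.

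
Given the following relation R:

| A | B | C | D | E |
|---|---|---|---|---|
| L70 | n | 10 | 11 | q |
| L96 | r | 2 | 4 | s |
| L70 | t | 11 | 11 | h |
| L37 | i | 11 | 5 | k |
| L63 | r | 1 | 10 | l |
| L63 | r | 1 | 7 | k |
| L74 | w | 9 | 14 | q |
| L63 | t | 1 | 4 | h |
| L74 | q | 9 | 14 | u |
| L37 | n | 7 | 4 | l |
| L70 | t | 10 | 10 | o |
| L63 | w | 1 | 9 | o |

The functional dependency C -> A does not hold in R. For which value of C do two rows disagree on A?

C=10: 2 rows → A = L70, L70 ✓
C=2: 1 row → A = L96 ✓
C=11: 2 rows → A takes values {L70, L37} — violation
C=1: 4 rows → A = L63, L63, L63, L63 ✓
C=9: 2 rows → A = L74, L74 ✓
C=7: 1 row → A = L37 ✓
The only C value with inconsistent A is C=11.

11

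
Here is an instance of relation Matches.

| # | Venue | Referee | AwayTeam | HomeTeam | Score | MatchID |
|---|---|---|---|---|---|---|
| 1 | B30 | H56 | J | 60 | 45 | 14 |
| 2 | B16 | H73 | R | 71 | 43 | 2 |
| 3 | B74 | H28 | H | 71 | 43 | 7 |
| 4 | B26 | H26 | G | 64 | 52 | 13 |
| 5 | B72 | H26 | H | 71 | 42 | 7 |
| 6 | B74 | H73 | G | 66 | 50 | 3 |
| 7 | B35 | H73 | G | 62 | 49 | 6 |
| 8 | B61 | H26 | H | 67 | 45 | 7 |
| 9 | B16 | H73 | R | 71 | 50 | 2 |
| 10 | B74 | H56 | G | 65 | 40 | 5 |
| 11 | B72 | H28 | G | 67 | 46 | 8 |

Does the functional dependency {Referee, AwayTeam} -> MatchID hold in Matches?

No

(Referee=H56, AwayTeam=J): row 1 → MatchID = 14 ✓
(Referee=H73, AwayTeam=R): rows 2, 9 → MatchID = 2, 2 ✓
(Referee=H28, AwayTeam=H): row 3 → MatchID = 7 ✓
(Referee=H26, AwayTeam=G): row 4 → MatchID = 13 ✓
(Referee=H26, AwayTeam=H): rows 5, 8 → MatchID = 7, 7 ✓
(Referee=H73, AwayTeam=G): rows 6, 7 → MatchID takes values {3, 6} — violation
(Referee=H56, AwayTeam=G): row 10 → MatchID = 5 ✓
(Referee=H28, AwayTeam=G): row 11 → MatchID = 8 ✓
Two rows agree on {Referee, AwayTeam} but differ on MatchID, so {Referee, AwayTeam} -> MatchID does not hold.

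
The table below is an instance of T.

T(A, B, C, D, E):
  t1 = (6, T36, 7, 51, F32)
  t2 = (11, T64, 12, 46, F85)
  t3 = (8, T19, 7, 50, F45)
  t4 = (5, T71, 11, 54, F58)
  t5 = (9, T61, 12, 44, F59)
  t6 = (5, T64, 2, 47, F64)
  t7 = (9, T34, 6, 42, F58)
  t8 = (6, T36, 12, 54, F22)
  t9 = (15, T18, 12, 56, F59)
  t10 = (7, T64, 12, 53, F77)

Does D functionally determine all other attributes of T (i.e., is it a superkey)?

Rows 4 and 8 have the same D value D=54 but are distinct tuples, so D does not determine every attribute — not a superkey.

No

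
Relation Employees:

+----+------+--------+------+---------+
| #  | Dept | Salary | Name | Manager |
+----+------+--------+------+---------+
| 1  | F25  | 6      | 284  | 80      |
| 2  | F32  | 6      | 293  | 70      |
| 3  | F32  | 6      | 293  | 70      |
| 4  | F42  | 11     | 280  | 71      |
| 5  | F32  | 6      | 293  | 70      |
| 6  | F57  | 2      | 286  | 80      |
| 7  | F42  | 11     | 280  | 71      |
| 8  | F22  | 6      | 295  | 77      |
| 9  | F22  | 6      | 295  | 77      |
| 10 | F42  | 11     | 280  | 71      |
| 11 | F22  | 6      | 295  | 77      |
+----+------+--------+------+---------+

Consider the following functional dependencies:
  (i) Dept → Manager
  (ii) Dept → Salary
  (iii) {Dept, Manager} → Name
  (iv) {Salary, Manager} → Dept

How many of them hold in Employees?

(i) Dept → Manager: every LHS value maps to a single RHS value — holds.
(ii) Dept → Salary: every LHS value maps to a single RHS value — holds.
(iii) {Dept, Manager} → Name: every LHS value maps to a single RHS value — holds.
(iv) {Salary, Manager} → Dept: every LHS value maps to a single RHS value — holds.
4 of the 4 dependencies hold.

4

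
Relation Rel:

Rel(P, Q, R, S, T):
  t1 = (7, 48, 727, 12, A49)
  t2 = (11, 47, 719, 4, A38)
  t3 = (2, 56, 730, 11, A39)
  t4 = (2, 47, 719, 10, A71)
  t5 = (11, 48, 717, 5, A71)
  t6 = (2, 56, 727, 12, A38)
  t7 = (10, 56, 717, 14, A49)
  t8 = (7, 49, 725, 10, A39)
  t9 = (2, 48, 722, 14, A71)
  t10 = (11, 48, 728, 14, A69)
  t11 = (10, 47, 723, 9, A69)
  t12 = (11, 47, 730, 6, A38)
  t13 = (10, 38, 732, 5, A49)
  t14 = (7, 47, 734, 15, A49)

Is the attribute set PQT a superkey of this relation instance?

Rows 2 and 12 have the same PQT value (P=11, Q=47, T=A38) but are distinct tuples, so PQT does not determine every attribute — not a superkey.

No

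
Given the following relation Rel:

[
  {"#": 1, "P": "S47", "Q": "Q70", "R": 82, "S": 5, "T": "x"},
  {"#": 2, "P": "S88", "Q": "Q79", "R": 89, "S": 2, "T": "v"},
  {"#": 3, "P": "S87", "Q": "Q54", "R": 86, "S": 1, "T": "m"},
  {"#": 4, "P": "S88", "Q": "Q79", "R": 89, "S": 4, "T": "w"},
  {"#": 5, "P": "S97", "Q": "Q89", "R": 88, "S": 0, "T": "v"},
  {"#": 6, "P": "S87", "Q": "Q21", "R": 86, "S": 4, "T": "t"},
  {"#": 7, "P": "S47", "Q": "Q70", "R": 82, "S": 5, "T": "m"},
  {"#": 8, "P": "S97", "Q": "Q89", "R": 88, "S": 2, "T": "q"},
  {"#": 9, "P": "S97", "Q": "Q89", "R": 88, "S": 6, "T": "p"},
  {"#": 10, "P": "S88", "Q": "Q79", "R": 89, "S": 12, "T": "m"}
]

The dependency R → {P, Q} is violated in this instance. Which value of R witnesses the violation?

86

R=82: rows 1, 7 → {P,Q} = (S47, Q70), (S47, Q70) ✓
R=89: rows 2, 4, 10 → {P,Q} = (S88, Q79), (S88, Q79), (S88, Q79) ✓
R=86: rows 3, 6 → {P,Q} takes values {(S87, Q54), (S87, Q21)} — violation
R=88: rows 5, 8, 9 → {P,Q} = (S97, Q89), (S97, Q89), (S97, Q89) ✓
The only R value with inconsistent RHS is R=86.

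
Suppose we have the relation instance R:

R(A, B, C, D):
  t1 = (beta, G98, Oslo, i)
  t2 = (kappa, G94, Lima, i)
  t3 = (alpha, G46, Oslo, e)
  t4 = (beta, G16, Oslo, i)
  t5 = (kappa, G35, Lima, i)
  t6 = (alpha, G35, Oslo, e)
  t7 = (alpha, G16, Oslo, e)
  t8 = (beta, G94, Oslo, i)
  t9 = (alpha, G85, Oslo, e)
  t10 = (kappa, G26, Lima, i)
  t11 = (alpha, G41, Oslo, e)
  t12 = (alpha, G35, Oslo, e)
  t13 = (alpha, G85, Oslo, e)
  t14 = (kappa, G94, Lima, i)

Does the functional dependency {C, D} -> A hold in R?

(C=Oslo, D=i): rows 1, 4, 8 → A = beta, beta, beta ✓
(C=Lima, D=i): rows 2, 5, 10, 14 → A = kappa, kappa, kappa, kappa ✓
(C=Oslo, D=e): rows 3, 6, 7, 9, 11, 12, 13 → A = alpha, alpha, alpha, alpha, alpha, alpha, alpha ✓
Every {C, D} value is associated with a single A value, so {C, D} -> A holds.

Yes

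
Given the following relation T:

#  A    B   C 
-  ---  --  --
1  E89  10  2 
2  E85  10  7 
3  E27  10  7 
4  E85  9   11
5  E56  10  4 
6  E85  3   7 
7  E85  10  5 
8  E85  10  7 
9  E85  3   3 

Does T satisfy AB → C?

No

(A=E89, B=10): row 1 → C = 2 ✓
(A=E85, B=10): rows 2, 7, 8 → C takes values {7, 5} — violation
(A=E27, B=10): row 3 → C = 7 ✓
(A=E85, B=9): row 4 → C = 11 ✓
(A=E56, B=10): row 5 → C = 4 ✓
(A=E85, B=3): rows 6, 9 → C takes values {7, 3} — violation
Two rows agree on AB but differ on C, so AB → C does not hold.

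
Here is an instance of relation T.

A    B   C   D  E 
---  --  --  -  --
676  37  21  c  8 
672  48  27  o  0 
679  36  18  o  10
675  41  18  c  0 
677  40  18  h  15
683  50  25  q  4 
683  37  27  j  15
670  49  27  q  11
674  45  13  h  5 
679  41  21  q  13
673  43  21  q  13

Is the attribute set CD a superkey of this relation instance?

No

Two distinct rows share (C=21, D=q), so CD does not determine every attribute — not a superkey.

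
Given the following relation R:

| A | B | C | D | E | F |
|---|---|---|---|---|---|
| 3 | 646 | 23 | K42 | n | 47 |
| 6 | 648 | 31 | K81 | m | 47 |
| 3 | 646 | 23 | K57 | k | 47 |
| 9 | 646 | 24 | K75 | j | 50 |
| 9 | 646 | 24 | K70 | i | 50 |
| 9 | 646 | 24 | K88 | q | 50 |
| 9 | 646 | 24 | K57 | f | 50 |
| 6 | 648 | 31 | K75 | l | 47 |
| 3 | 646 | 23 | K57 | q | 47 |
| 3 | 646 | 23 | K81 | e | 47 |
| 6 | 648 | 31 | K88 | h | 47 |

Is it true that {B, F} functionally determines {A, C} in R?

(B=646, F=47): 4 rows → {A,C} = (3, 23), (3, 23), (3, 23), (3, 23) ✓
(B=648, F=47): 3 rows → {A,C} = (6, 31), (6, 31), (6, 31) ✓
(B=646, F=50): 4 rows → {A,C} = (9, 24), (9, 24), (9, 24), (9, 24) ✓
Every {B, F} value is associated with a single {A, C} value, so {B, F} → {A, C} holds.

Yes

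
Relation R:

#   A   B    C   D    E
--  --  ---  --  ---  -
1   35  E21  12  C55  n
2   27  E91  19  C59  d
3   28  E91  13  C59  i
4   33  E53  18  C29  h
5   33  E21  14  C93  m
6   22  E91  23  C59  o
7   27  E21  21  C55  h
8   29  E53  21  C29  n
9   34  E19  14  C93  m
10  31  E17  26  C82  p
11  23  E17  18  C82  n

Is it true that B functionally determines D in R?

B=E21: rows 1, 5, 7 → D takes values {C55, C93} — violation
B=E91: rows 2, 3, 6 → D = C59, C59, C59 ✓
B=E53: rows 4, 8 → D = C29, C29 ✓
B=E19: row 9 → D = C93 ✓
B=E17: rows 10, 11 → D = C82, C82 ✓
Two rows agree on B but differ on D, so B -> D does not hold.

No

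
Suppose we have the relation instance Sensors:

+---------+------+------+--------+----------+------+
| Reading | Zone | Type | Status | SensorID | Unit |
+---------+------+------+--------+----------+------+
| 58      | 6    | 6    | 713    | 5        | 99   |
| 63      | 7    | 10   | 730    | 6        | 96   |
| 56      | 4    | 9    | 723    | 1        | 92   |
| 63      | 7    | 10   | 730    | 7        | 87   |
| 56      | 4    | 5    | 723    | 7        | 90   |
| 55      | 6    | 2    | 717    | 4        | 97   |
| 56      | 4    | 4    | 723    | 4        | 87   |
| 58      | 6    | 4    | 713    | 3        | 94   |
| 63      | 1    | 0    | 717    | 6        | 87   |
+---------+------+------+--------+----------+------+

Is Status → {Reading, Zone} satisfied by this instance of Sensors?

No

Status=713: 2 rows → {Reading,Zone} = (58, 6), (58, 6) ✓
Status=730: 2 rows → {Reading,Zone} = (63, 7), (63, 7) ✓
Status=723: 3 rows → {Reading,Zone} = (56, 4), (56, 4), (56, 4) ✓
Status=717: 2 rows → {Reading,Zone} takes values {(55, 6), (63, 1)} — violation
Two rows agree on Status but differ on {Reading, Zone}, so Status → {Reading, Zone} does not hold.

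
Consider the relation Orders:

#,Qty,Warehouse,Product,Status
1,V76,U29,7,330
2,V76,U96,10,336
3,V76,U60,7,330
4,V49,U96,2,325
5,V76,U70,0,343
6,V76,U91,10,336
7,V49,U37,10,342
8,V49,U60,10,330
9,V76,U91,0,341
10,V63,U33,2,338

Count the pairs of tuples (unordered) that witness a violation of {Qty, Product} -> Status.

2

(Qty=V76, Product=7): all 2 rows agree on Status — 0 pairs.
(Qty=V76, Product=10): all 2 rows agree on Status — 0 pairs.
(Qty=V76, Product=0): violating pairs (5,9) — 1 pair.
(Qty=V49, Product=10): violating pairs (7,8) — 1 pair.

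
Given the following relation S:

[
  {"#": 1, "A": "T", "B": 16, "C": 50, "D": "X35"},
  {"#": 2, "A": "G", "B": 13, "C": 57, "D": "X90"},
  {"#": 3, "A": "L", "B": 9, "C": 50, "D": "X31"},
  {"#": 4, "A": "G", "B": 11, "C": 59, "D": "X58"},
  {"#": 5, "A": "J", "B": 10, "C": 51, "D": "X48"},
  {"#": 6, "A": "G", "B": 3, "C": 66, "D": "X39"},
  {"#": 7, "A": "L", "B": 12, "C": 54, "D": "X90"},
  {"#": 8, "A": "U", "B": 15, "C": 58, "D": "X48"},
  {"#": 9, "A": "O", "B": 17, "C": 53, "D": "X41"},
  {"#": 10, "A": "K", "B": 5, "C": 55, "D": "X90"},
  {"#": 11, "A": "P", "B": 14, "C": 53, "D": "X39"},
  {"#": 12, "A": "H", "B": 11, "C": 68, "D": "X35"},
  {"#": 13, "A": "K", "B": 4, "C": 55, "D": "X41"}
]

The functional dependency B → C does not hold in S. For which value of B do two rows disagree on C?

11

B=16: row 1 → C = 50 ✓
B=13: row 2 → C = 57 ✓
B=9: row 3 → C = 50 ✓
B=11: rows 4, 12 → C takes values {59, 68} — violation
B=10: row 5 → C = 51 ✓
B=3: row 6 → C = 66 ✓
B=12: row 7 → C = 54 ✓
B=15: row 8 → C = 58 ✓
B=17: row 9 → C = 53 ✓
B=5: row 10 → C = 55 ✓
B=14: row 11 → C = 53 ✓
B=4: row 13 → C = 55 ✓
The only B value with inconsistent C is B=11.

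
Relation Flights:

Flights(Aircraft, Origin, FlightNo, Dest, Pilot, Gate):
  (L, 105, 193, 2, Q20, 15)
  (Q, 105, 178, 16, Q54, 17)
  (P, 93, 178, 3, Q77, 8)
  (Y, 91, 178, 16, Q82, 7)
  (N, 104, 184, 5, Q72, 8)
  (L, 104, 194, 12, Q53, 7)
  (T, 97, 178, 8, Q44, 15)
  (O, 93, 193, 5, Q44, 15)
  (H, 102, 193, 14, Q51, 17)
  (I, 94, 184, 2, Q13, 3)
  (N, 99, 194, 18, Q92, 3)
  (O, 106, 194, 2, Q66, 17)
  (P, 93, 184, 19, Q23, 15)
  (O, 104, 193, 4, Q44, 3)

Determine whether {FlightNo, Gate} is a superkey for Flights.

No

Two distinct rows share (FlightNo=193, Gate=15), so {FlightNo, Gate} does not determine every attribute — not a superkey.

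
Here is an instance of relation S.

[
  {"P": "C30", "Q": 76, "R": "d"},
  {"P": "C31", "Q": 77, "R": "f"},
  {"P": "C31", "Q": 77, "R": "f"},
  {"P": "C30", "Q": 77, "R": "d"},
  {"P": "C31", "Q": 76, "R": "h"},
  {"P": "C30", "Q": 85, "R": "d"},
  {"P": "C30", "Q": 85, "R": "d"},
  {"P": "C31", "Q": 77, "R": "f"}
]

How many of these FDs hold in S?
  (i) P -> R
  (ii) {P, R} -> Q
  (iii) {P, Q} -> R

(i) P -> R: P=C31: 4 rows → R takes values {f, h} — violation — fails.
(ii) {P, R} -> Q: (P=C30, R=d): 4 rows → Q takes values {76, 77, 85} — violation — fails.
(iii) {P, Q} -> R: every LHS value maps to a single RHS value — holds.
1 of the 3 dependencies holds.

1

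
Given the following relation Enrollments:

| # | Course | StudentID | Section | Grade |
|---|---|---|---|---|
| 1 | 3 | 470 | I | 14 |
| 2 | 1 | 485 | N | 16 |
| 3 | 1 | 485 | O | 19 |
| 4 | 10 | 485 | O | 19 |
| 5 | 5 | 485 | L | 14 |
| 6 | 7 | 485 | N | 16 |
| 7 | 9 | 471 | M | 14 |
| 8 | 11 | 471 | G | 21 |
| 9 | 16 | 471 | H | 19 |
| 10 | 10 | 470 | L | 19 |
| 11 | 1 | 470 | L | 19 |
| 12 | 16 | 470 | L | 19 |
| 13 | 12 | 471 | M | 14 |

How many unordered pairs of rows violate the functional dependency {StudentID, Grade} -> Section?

0

(StudentID=485, Grade=16): all 2 rows agree on Section — 0 pairs.
(StudentID=485, Grade=19): all 2 rows agree on Section — 0 pairs.
(StudentID=471, Grade=14): all 2 rows agree on Section — 0 pairs.
(StudentID=470, Grade=19): all 3 rows agree on Section — 0 pairs.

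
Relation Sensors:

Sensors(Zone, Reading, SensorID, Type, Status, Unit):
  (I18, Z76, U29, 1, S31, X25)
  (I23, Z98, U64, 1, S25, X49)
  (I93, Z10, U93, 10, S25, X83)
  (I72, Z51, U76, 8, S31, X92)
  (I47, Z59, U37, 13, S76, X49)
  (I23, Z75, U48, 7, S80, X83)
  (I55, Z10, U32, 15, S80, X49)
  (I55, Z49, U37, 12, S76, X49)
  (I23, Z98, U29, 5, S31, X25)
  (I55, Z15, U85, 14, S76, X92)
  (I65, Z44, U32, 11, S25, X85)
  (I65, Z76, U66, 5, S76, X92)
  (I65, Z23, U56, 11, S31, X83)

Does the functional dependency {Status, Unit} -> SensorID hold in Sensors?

No

(Status=S31, Unit=X25): 2 rows → SensorID = U29, U29 ✓
(Status=S25, Unit=X49): 1 row → SensorID = U64 ✓
(Status=S25, Unit=X83): 1 row → SensorID = U93 ✓
(Status=S31, Unit=X92): 1 row → SensorID = U76 ✓
(Status=S76, Unit=X49): 2 rows → SensorID = U37, U37 ✓
(Status=S80, Unit=X83): 1 row → SensorID = U48 ✓
(Status=S80, Unit=X49): 1 row → SensorID = U32 ✓
(Status=S76, Unit=X92): 2 rows → SensorID takes values {U85, U66} — violation
(Status=S25, Unit=X85): 1 row → SensorID = U32 ✓
(Status=S31, Unit=X83): 1 row → SensorID = U56 ✓
Two rows agree on {Status, Unit} but differ on SensorID, so {Status, Unit} -> SensorID does not hold.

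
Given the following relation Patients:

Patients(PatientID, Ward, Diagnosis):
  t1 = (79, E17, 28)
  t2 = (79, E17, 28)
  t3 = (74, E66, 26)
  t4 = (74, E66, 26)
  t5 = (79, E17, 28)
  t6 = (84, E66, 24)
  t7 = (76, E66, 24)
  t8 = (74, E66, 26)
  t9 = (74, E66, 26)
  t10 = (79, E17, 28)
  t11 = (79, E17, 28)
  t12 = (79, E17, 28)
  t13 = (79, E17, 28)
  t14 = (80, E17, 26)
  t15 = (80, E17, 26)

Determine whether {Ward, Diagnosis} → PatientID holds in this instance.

(Ward=E17, Diagnosis=28): rows 1, 2, 5, 10, 11, 12, 13 → PatientID = 79, 79, 79, 79, 79, 79, 79 ✓
(Ward=E66, Diagnosis=26): rows 3, 4, 8, 9 → PatientID = 74, 74, 74, 74 ✓
(Ward=E66, Diagnosis=24): rows 6, 7 → PatientID takes values {84, 76} — violation
(Ward=E17, Diagnosis=26): rows 14, 15 → PatientID = 80, 80 ✓
Two rows agree on {Ward, Diagnosis} but differ on PatientID, so {Ward, Diagnosis} → PatientID does not hold.

No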